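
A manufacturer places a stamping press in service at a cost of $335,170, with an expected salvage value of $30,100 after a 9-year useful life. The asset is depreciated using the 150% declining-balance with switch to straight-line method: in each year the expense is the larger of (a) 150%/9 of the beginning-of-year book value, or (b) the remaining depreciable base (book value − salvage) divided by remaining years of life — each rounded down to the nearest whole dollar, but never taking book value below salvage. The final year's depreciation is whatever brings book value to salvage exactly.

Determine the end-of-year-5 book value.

$134,699

Depreciable base = $335,170 − $30,100 = $305,070.
Year 1: DB = ⌊$335,170 × 150%/9⌋ = $55,861; SL = ⌊$305,070/9⌋ = $33,896 → take DB $55,861. Book value $279,309.
Year 2: DB = ⌊$279,309 × 150%/9⌋ = $46,551; SL = ⌊$249,209/8⌋ = $31,151 → take DB $46,551. Book value $232,758.
Year 3: DB = ⌊$232,758 × 150%/9⌋ = $38,793; SL = ⌊$202,658/7⌋ = $28,951 → take DB $38,793. Book value $193,965.
Year 4: DB = ⌊$193,965 × 150%/9⌋ = $32,327; SL = ⌊$163,865/6⌋ = $27,310 → take DB $32,327. Book value $161,638.
Year 5: DB = ⌊$161,638 × 150%/9⌋ = $26,939; SL = ⌊$131,538/5⌋ = $26,307 → take DB $26,939. Book value $134,699.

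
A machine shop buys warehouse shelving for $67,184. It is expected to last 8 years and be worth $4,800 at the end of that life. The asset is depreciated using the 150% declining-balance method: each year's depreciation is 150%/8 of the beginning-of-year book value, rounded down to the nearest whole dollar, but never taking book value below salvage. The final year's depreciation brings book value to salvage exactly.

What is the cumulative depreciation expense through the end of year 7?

$51,478

Depreciable base = $67,184 − $4,800 = $62,384.
Year 1: ⌊$67,184 × 150%/8⌋ = $12,597. Book value $54,587.
Year 2: ⌊$54,587 × 150%/8⌋ = $10,235. Book value $44,352.
Year 3: ⌊$44,352 × 150%/8⌋ = $8,316. Book value $36,036.
Year 4: ⌊$36,036 × 150%/8⌋ = $6,756. Book value $29,280.
Year 5: ⌊$29,280 × 150%/8⌋ = $5,490. Book value $23,790.
Year 6: ⌊$23,790 × 150%/8⌋ = $4,460. Book value $19,330.
Year 7: ⌊$19,330 × 150%/8⌋ = $3,624. Book value $15,706.
Accumulated through year 7 = $67,184 − $15,706 = $51,478.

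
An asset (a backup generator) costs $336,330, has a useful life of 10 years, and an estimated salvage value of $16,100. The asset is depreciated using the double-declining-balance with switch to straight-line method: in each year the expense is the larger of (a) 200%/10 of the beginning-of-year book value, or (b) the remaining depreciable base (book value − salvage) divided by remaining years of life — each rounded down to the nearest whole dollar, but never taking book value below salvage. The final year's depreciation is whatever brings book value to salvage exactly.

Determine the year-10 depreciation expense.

$18,017

Depreciable base = $336,330 − $16,100 = $320,230.
Year 1: DB = ⌊$336,330 × 200%/10⌋ = $67,266; SL = ⌊$320,230/10⌋ = $32,023 → take DB $67,266. Book value $269,064.
Year 2: DB = ⌊$269,064 × 200%/10⌋ = $53,812; SL = ⌊$252,964/9⌋ = $28,107 → take DB $53,812. Book value $215,252.
Year 3: DB = ⌊$215,252 × 200%/10⌋ = $43,050; SL = ⌊$199,152/8⌋ = $24,894 → take DB $43,050. Book value $172,202.
Year 4: DB = ⌊$172,202 × 200%/10⌋ = $34,440; SL = ⌊$156,102/7⌋ = $22,300 → take DB $34,440. Book value $137,762.
Year 5: DB = ⌊$137,762 × 200%/10⌋ = $27,552; SL = ⌊$121,662/6⌋ = $20,277 → take DB $27,552. Book value $110,210.
Year 6: DB = ⌊$110,210 × 200%/10⌋ = $22,042; SL = ⌊$94,110/5⌋ = $18,822 → take DB $22,042. Book value $88,168.
Year 7: DB = ⌊$88,168 × 200%/10⌋ = $17,633; SL = ⌊$72,068/4⌋ = $18,017 → take SL $18,017. Book value $70,151.
Year 8: DB = ⌊$70,151 × 200%/10⌋ = $14,030; SL = ⌊$54,051/3⌋ = $18,017 → take SL $18,017. Book value $52,134.
Year 9: DB = ⌊$52,134 × 200%/10⌋ = $10,426; SL = ⌊$36,034/2⌋ = $18,017 → take SL $18,017. Book value $34,117.
Year 10 (final): $34,117 − $16,100 = $18,017. Book value $16,100.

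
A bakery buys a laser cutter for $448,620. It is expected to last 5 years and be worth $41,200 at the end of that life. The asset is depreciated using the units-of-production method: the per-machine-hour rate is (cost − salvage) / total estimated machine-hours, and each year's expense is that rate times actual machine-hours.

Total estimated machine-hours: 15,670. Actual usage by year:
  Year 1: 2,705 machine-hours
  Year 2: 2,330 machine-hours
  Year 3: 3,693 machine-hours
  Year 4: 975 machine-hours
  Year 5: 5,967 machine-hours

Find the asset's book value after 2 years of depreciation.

Depreciable base = $448,620 − $41,200 = $407,420.
Rate = $407,420 / 15,670 machine-hours = $26 per machine-hour.
Year 1: 2,705 × $26 = $70,330. Book value $378,290.
Year 2: 2,330 × $26 = $60,580. Book value $317,710.

$317,710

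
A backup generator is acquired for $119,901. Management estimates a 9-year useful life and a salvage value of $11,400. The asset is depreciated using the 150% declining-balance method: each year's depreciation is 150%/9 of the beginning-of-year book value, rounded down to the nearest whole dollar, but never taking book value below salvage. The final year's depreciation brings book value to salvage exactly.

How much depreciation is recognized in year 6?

$8,031

Depreciable base = $119,901 − $11,400 = $108,501.
Year 1: ⌊$119,901 × 150%/9⌋ = $19,983. Book value $99,918.
Year 2: ⌊$99,918 × 150%/9⌋ = $16,653. Book value $83,265.
Year 3: ⌊$83,265 × 150%/9⌋ = $13,877. Book value $69,388.
Year 4: ⌊$69,388 × 150%/9⌋ = $11,564. Book value $57,824.
Year 5: ⌊$57,824 × 150%/9⌋ = $9,637. Book value $48,187.
Year 6: ⌊$48,187 × 150%/9⌋ = $8,031. Book value $40,156.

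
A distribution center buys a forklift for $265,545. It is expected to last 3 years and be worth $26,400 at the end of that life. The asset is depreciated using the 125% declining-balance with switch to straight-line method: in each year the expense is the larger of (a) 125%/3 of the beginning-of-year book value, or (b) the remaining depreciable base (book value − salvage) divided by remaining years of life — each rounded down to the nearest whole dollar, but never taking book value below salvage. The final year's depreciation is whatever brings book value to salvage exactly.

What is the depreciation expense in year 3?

Depreciable base = $265,545 − $26,400 = $239,145.
Year 1: DB = ⌊$265,545 × 125%/3⌋ = $110,643; SL = ⌊$239,145/3⌋ = $79,715 → take DB $110,643. Book value $154,902.
Year 2: DB = ⌊$154,902 × 125%/3⌋ = $64,542; SL = ⌊$128,502/2⌋ = $64,251 → take DB $64,542. Book value $90,360.
Year 3 (final): $90,360 − $26,400 = $63,960. Book value $26,400.

$63,960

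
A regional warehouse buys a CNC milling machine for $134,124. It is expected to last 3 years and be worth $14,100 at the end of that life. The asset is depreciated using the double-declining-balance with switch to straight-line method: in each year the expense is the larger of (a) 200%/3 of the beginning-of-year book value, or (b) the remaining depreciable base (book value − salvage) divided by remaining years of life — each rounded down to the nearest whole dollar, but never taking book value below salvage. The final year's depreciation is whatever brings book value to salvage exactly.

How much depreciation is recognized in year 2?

$29,805

Depreciable base = $134,124 − $14,100 = $120,024.
Year 1: DB = ⌊$134,124 × 200%/3⌋ = $89,416; SL = ⌊$120,024/3⌋ = $40,008 → take DB $89,416. Book value $44,708.
Year 2: DB = ⌊$44,708 × 200%/3⌋ = $29,805; SL = ⌊$30,608/2⌋ = $15,304 → take DB $29,805. Book value $14,903.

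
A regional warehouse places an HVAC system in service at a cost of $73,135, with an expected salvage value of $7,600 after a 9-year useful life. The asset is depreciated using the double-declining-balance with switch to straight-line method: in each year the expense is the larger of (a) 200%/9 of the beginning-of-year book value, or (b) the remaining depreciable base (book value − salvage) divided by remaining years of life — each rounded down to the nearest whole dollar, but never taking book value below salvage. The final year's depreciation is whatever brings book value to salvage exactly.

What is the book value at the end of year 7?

Depreciable base = $73,135 − $7,600 = $65,535.
Year 1: DB = ⌊$73,135 × 200%/9⌋ = $16,252; SL = ⌊$65,535/9⌋ = $7,281 → take DB $16,252. Book value $56,883.
Year 2: DB = ⌊$56,883 × 200%/9⌋ = $12,640; SL = ⌊$49,283/8⌋ = $6,160 → take DB $12,640. Book value $44,243.
Year 3: DB = ⌊$44,243 × 200%/9⌋ = $9,831; SL = ⌊$36,643/7⌋ = $5,234 → take DB $9,831. Book value $34,412.
Year 4: DB = ⌊$34,412 × 200%/9⌋ = $7,647; SL = ⌊$26,812/6⌋ = $4,468 → take DB $7,647. Book value $26,765.
Year 5: DB = ⌊$26,765 × 200%/9⌋ = $5,947; SL = ⌊$19,165/5⌋ = $3,833 → take DB $5,947. Book value $20,818.
Year 6: DB = ⌊$20,818 × 200%/9⌋ = $4,626; SL = ⌊$13,218/4⌋ = $3,304 → take DB $4,626. Book value $16,192.
Year 7: DB = ⌊$16,192 × 200%/9⌋ = $3,598; SL = ⌊$8,592/3⌋ = $2,864 → take DB $3,598. Book value $12,594.

$12,594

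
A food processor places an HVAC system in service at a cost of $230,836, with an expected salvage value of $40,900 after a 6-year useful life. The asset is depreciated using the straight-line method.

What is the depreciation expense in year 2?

$31,656

Depreciable base = $230,836 − $40,900 = $189,936.
Annual expense = $189,936 / 6 = $31,656.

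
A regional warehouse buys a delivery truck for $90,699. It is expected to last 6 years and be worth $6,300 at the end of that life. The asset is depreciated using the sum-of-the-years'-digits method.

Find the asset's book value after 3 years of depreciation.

$30,414

Depreciable base = $90,699 − $6,300 = $84,399.
Sum of the years' digits = 6+5+4+3+2+1 = 21.
Year 1: $84,399 × 6/21 = $24,114. Book value $66,585.
Year 2: $84,399 × 5/21 = $20,095. Book value $46,490.
Year 3: $84,399 × 4/21 = $16,076. Book value $30,414.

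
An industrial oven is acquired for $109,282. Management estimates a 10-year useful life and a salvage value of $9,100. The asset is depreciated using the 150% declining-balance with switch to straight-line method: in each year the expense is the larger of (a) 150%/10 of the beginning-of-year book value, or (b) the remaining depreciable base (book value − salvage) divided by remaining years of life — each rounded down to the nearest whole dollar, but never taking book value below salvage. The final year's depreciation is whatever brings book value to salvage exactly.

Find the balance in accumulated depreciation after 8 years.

Depreciable base = $109,282 − $9,100 = $100,182.
Year 1: DB = ⌊$109,282 × 150%/10⌋ = $16,392; SL = ⌊$100,182/10⌋ = $10,018 → take DB $16,392. Book value $92,890.
Year 2: DB = ⌊$92,890 × 150%/10⌋ = $13,933; SL = ⌊$83,790/9⌋ = $9,310 → take DB $13,933. Book value $78,957.
Year 3: DB = ⌊$78,957 × 150%/10⌋ = $11,843; SL = ⌊$69,857/8⌋ = $8,732 → take DB $11,843. Book value $67,114.
Year 4: DB = ⌊$67,114 × 150%/10⌋ = $10,067; SL = ⌊$58,014/7⌋ = $8,287 → take DB $10,067. Book value $57,047.
Year 5: DB = ⌊$57,047 × 150%/10⌋ = $8,557; SL = ⌊$47,947/6⌋ = $7,991 → take DB $8,557. Book value $48,490.
Year 6: DB = ⌊$48,490 × 150%/10⌋ = $7,273; SL = ⌊$39,390/5⌋ = $7,878 → take SL $7,878. Book value $40,612.
Year 7: DB = ⌊$40,612 × 150%/10⌋ = $6,091; SL = ⌊$31,512/4⌋ = $7,878 → take SL $7,878. Book value $32,734.
Year 8: DB = ⌊$32,734 × 150%/10⌋ = $4,910; SL = ⌊$23,634/3⌋ = $7,878 → take SL $7,878. Book value $24,856.
Accumulated through year 8 = $109,282 − $24,856 = $84,426.

$84,426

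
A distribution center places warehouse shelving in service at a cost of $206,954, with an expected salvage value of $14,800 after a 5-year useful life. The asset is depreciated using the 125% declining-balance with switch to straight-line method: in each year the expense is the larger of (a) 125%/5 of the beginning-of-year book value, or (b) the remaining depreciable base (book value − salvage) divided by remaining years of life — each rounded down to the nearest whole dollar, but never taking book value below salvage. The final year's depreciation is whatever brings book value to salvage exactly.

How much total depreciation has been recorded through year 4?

Depreciable base = $206,954 − $14,800 = $192,154.
Year 1: DB = ⌊$206,954 × 125%/5⌋ = $51,738; SL = ⌊$192,154/5⌋ = $38,430 → take DB $51,738. Book value $155,216.
Year 2: DB = ⌊$155,216 × 125%/5⌋ = $38,804; SL = ⌊$140,416/4⌋ = $35,104 → take DB $38,804. Book value $116,412.
Year 3: DB = ⌊$116,412 × 125%/5⌋ = $29,103; SL = ⌊$101,612/3⌋ = $33,870 → take SL $33,870. Book value $82,542.
Year 4: DB = ⌊$82,542 × 125%/5⌋ = $20,635; SL = ⌊$67,742/2⌋ = $33,871 → take SL $33,871. Book value $48,671.
Accumulated through year 4 = $206,954 − $48,671 = $158,283.

$158,283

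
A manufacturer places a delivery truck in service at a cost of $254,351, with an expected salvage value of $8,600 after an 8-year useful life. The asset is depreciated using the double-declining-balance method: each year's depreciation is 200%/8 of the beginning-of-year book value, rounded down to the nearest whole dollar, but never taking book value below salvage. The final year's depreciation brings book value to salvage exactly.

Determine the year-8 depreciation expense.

Depreciable base = $254,351 − $8,600 = $245,751.
Year 1: ⌊$254,351 × 200%/8⌋ = $63,587. Book value $190,764.
Year 2: ⌊$190,764 × 200%/8⌋ = $47,691. Book value $143,073.
Year 3: ⌊$143,073 × 200%/8⌋ = $35,768. Book value $107,305.
Year 4: ⌊$107,305 × 200%/8⌋ = $26,826. Book value $80,479.
Year 5: ⌊$80,479 × 200%/8⌋ = $20,119. Book value $60,360.
Year 6: ⌊$60,360 × 200%/8⌋ = $15,090. Book value $45,270.
Year 7: ⌊$45,270 × 200%/8⌋ = $11,317. Book value $33,953.
Year 8 (final): $33,953 − $8,600 = $25,353. Book value $8,600.

$25,353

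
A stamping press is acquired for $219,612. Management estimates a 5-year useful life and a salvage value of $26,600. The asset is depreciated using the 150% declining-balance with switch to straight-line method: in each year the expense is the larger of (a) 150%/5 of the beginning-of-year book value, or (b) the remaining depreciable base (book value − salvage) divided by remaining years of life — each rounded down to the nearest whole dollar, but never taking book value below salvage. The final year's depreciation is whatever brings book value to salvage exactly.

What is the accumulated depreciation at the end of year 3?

Depreciable base = $219,612 − $26,600 = $193,012.
Year 1: DB = ⌊$219,612 × 150%/5⌋ = $65,883; SL = ⌊$193,012/5⌋ = $38,602 → take DB $65,883. Book value $153,729.
Year 2: DB = ⌊$153,729 × 150%/5⌋ = $46,118; SL = ⌊$127,129/4⌋ = $31,782 → take DB $46,118. Book value $107,611.
Year 3: DB = ⌊$107,611 × 150%/5⌋ = $32,283; SL = ⌊$81,011/3⌋ = $27,003 → take DB $32,283. Book value $75,328.
Accumulated through year 3 = $219,612 − $75,328 = $144,284.

$144,284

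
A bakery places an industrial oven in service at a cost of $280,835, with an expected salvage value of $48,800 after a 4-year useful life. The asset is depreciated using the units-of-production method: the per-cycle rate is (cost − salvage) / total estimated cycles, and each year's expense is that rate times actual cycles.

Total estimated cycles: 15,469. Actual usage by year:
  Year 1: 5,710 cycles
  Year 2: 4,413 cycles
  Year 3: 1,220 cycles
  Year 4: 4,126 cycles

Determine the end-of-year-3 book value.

$110,690

Depreciable base = $280,835 − $48,800 = $232,035.
Rate = $232,035 / 15,469 cycles = $15 per cycle.
Year 1: 5,710 × $15 = $85,650. Book value $195,185.
Year 2: 4,413 × $15 = $66,195. Book value $128,990.
Year 3: 1,220 × $15 = $18,300. Book value $110,690.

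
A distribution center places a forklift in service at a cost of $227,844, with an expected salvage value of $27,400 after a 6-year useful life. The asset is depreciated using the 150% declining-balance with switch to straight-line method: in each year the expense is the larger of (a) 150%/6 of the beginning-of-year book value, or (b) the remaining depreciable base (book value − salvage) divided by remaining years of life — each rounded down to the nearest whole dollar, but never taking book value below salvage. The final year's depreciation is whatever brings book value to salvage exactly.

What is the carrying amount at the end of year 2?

$128,163

Depreciable base = $227,844 − $27,400 = $200,444.
Year 1: DB = ⌊$227,844 × 150%/6⌋ = $56,961; SL = ⌊$200,444/6⌋ = $33,407 → take DB $56,961. Book value $170,883.
Year 2: DB = ⌊$170,883 × 150%/6⌋ = $42,720; SL = ⌊$143,483/5⌋ = $28,696 → take DB $42,720. Book value $128,163.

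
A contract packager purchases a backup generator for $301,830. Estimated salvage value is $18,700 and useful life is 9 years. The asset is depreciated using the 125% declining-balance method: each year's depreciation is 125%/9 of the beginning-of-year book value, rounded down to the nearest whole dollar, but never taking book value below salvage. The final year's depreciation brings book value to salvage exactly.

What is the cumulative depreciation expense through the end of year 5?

$158,920

Depreciable base = $301,830 − $18,700 = $283,130.
Year 1: ⌊$301,830 × 125%/9⌋ = $41,920. Book value $259,910.
Year 2: ⌊$259,910 × 125%/9⌋ = $36,098. Book value $223,812.
Year 3: ⌊$223,812 × 125%/9⌋ = $31,085. Book value $192,727.
Year 4: ⌊$192,727 × 125%/9⌋ = $26,767. Book value $165,960.
Year 5: ⌊$165,960 × 125%/9⌋ = $23,050. Book value $142,910.
Accumulated through year 5 = $301,830 − $142,910 = $158,920.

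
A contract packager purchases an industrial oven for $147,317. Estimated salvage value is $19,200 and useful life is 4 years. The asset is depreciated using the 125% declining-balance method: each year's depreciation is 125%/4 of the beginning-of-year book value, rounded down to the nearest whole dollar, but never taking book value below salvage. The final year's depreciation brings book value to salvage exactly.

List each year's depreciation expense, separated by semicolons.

Depreciable base = $147,317 − $19,200 = $128,117.
Year 1: ⌊$147,317 × 125%/4⌋ = $46,036. Book value $101,281.
Year 2: ⌊$101,281 × 125%/4⌋ = $31,650. Book value $69,631.
Year 3: ⌊$69,631 × 125%/4⌋ = $21,759. Book value $47,872.
Year 4 (final): $47,872 − $19,200 = $28,672. Book value $19,200.

$46,036; $31,650; $21,759; $28,672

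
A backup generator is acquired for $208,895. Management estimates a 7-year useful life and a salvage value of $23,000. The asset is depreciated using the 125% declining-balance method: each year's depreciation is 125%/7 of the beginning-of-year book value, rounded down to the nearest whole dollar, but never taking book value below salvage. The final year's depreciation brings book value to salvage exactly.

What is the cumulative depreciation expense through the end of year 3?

Depreciable base = $208,895 − $23,000 = $185,895.
Year 1: ⌊$208,895 × 125%/7⌋ = $37,302. Book value $171,593.
Year 2: ⌊$171,593 × 125%/7⌋ = $30,641. Book value $140,952.
Year 3: ⌊$140,952 × 125%/7⌋ = $25,170. Book value $115,782.
Accumulated through year 3 = $208,895 − $115,782 = $93,113.

$93,113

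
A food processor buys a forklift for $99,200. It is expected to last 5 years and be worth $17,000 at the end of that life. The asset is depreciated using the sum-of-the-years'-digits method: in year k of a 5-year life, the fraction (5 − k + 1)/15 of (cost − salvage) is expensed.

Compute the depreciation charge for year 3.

Depreciable base = $99,200 − $17,000 = $82,200.
Sum of the years' digits = 5+4+3+2+1 = 15.
Year 1: $82,200 × 5/15 = $27,400. Book value $71,800.
Year 2: $82,200 × 4/15 = $21,920. Book value $49,880.
Year 3: $82,200 × 3/15 = $16,440. Book value $33,440.

$16,440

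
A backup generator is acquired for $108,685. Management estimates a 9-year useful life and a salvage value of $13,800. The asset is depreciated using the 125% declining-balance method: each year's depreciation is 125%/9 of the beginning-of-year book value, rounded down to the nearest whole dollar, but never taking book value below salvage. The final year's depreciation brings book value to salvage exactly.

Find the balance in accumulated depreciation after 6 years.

Depreciable base = $108,685 − $13,800 = $94,885.
Year 1: ⌊$108,685 × 125%/9⌋ = $15,095. Book value $93,590.
Year 2: ⌊$93,590 × 125%/9⌋ = $12,998. Book value $80,592.
Year 3: ⌊$80,592 × 125%/9⌋ = $11,193. Book value $69,399.
Year 4: ⌊$69,399 × 125%/9⌋ = $9,638. Book value $59,761.
Year 5: ⌊$59,761 × 125%/9⌋ = $8,300. Book value $51,461.
Year 6: ⌊$51,461 × 125%/9⌋ = $7,147. Book value $44,314.
Accumulated through year 6 = $108,685 − $44,314 = $64,371.

$64,371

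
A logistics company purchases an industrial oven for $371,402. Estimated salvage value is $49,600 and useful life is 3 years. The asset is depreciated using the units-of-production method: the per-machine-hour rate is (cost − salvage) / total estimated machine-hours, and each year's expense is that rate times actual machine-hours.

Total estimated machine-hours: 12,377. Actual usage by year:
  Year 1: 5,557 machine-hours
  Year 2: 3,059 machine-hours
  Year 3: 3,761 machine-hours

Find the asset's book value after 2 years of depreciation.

$147,386

Depreciable base = $371,402 − $49,600 = $321,802.
Rate = $321,802 / 12,377 machine-hours = $26 per machine-hour.
Year 1: 5,557 × $26 = $144,482. Book value $226,920.
Year 2: 3,059 × $26 = $79,534. Book value $147,386.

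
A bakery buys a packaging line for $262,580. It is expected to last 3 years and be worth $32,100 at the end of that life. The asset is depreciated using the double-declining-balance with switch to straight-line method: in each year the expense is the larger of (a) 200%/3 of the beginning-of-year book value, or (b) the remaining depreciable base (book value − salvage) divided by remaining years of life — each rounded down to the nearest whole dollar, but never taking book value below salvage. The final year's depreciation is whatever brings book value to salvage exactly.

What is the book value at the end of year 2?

$32,100

Depreciable base = $262,580 − $32,100 = $230,480.
Year 1: DB = ⌊$262,580 × 200%/3⌋ = $175,053; SL = ⌊$230,480/3⌋ = $76,826 → take DB $175,053. Book value $87,527.
Year 2: DB = ⌊$87,527 × 200%/3⌋ = $58,351; SL = ⌊$55,427/2⌋ = $27,713 → take DB $58,351, capped at $55,427. Book value $32,100.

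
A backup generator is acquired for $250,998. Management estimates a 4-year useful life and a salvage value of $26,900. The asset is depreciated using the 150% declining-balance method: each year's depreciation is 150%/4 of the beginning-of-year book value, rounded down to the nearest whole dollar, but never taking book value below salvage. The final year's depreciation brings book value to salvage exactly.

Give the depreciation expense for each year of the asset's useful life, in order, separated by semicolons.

$94,124; $58,827; $36,767; $34,380

Depreciable base = $250,998 − $26,900 = $224,098.
Year 1: ⌊$250,998 × 150%/4⌋ = $94,124. Book value $156,874.
Year 2: ⌊$156,874 × 150%/4⌋ = $58,827. Book value $98,047.
Year 3: ⌊$98,047 × 150%/4⌋ = $36,767. Book value $61,280.
Year 4 (final): $61,280 − $26,900 = $34,380. Book value $26,900.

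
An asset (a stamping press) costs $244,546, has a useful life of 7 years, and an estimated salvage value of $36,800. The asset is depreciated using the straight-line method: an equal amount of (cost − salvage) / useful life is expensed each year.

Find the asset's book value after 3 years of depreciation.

$155,512

Depreciable base = $244,546 − $36,800 = $207,746.
Annual expense = $207,746 / 7 = $29,678.
End of year 1: book value $214,868.
End of year 2: book value $185,190.
End of year 3: book value $155,512.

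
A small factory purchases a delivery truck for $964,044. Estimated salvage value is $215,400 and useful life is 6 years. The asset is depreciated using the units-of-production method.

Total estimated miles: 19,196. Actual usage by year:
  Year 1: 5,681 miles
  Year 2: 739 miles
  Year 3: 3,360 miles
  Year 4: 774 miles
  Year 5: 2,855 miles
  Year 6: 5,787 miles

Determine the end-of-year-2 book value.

Depreciable base = $964,044 − $215,400 = $748,644.
Rate = $748,644 / 19,196 miles = $39 per mile.
Year 1: 5,681 × $39 = $221,559. Book value $742,485.
Year 2: 739 × $39 = $28,821. Book value $713,664.

$713,664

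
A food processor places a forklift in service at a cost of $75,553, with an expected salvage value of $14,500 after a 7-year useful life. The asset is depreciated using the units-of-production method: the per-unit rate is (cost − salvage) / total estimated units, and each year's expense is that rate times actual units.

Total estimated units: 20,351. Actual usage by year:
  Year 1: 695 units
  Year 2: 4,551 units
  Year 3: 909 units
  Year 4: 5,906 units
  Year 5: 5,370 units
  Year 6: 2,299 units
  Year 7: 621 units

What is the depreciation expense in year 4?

Depreciable base = $75,553 − $14,500 = $61,053.
Rate = $61,053 / 20,351 units = $3 per unit.
Year 1: 695 × $3 = $2,085. Book value $73,468.
Year 2: 4,551 × $3 = $13,653. Book value $59,815.
Year 3: 909 × $3 = $2,727. Book value $57,088.
Year 4: 5,906 × $3 = $17,718. Book value $39,370.

$17,718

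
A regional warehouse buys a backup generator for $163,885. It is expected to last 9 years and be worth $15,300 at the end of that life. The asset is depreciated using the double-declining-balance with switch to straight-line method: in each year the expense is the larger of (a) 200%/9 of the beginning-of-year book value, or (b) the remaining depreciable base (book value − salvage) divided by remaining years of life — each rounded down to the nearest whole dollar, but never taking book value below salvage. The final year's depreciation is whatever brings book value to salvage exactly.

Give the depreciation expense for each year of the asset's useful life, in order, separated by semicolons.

Depreciable base = $163,885 − $15,300 = $148,585.
Year 1: DB = ⌊$163,885 × 200%/9⌋ = $36,418; SL = ⌊$148,585/9⌋ = $16,509 → take DB $36,418. Book value $127,467.
Year 2: DB = ⌊$127,467 × 200%/9⌋ = $28,326; SL = ⌊$112,167/8⌋ = $14,020 → take DB $28,326. Book value $99,141.
Year 3: DB = ⌊$99,141 × 200%/9⌋ = $22,031; SL = ⌊$83,841/7⌋ = $11,977 → take DB $22,031. Book value $77,110.
Year 4: DB = ⌊$77,110 × 200%/9⌋ = $17,135; SL = ⌊$61,810/6⌋ = $10,301 → take DB $17,135. Book value $59,975.
Year 5: DB = ⌊$59,975 × 200%/9⌋ = $13,327; SL = ⌊$44,675/5⌋ = $8,935 → take DB $13,327. Book value $46,648.
Year 6: DB = ⌊$46,648 × 200%/9⌋ = $10,366; SL = ⌊$31,348/4⌋ = $7,837 → take DB $10,366. Book value $36,282.
Year 7: DB = ⌊$36,282 × 200%/9⌋ = $8,062; SL = ⌊$20,982/3⌋ = $6,994 → take DB $8,062. Book value $28,220.
Year 8: DB = ⌊$28,220 × 200%/9⌋ = $6,271; SL = ⌊$12,920/2⌋ = $6,460 → take SL $6,460. Book value $21,760.
Year 9 (final): $21,760 − $15,300 = $6,460. Book value $15,300.

$36,418; $28,326; $22,031; $17,135; $13,327; $10,366; $8,062; $6,460; $6,460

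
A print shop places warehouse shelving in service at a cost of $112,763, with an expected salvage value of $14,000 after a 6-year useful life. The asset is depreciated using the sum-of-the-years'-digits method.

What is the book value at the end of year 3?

$42,218

Depreciable base = $112,763 − $14,000 = $98,763.
Sum of the years' digits = 6+5+4+3+2+1 = 21.
Year 1: $98,763 × 6/21 = $28,218. Book value $84,545.
Year 2: $98,763 × 5/21 = $23,515. Book value $61,030.
Year 3: $98,763 × 4/21 = $18,812. Book value $42,218.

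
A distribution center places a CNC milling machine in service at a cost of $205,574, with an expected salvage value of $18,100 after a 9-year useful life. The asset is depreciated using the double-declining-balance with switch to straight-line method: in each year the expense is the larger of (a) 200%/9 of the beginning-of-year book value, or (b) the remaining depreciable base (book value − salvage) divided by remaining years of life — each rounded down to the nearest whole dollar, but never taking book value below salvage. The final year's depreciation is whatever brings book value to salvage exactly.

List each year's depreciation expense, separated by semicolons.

Depreciable base = $205,574 − $18,100 = $187,474.
Year 1: DB = ⌊$205,574 × 200%/9⌋ = $45,683; SL = ⌊$187,474/9⌋ = $20,830 → take DB $45,683. Book value $159,891.
Year 2: DB = ⌊$159,891 × 200%/9⌋ = $35,531; SL = ⌊$141,791/8⌋ = $17,723 → take DB $35,531. Book value $124,360.
Year 3: DB = ⌊$124,360 × 200%/9⌋ = $27,635; SL = ⌊$106,260/7⌋ = $15,180 → take DB $27,635. Book value $96,725.
Year 4: DB = ⌊$96,725 × 200%/9⌋ = $21,494; SL = ⌊$78,625/6⌋ = $13,104 → take DB $21,494. Book value $75,231.
Year 5: DB = ⌊$75,231 × 200%/9⌋ = $16,718; SL = ⌊$57,131/5⌋ = $11,426 → take DB $16,718. Book value $58,513.
Year 6: DB = ⌊$58,513 × 200%/9⌋ = $13,002; SL = ⌊$40,413/4⌋ = $10,103 → take DB $13,002. Book value $45,511.
Year 7: DB = ⌊$45,511 × 200%/9⌋ = $10,113; SL = ⌊$27,411/3⌋ = $9,137 → take DB $10,113. Book value $35,398.
Year 8: DB = ⌊$35,398 × 200%/9⌋ = $7,866; SL = ⌊$17,298/2⌋ = $8,649 → take SL $8,649. Book value $26,749.
Year 9 (final): $26,749 − $18,100 = $8,649. Book value $18,100.

$45,683; $35,531; $27,635; $21,494; $16,718; $13,002; $10,113; $8,649; $8,649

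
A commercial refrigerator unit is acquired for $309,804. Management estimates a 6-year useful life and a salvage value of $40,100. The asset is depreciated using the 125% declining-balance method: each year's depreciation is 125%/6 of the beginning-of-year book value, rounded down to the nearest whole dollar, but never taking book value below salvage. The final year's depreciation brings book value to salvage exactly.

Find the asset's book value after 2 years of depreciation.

$194,166

Depreciable base = $309,804 − $40,100 = $269,704.
Year 1: ⌊$309,804 × 125%/6⌋ = $64,542. Book value $245,262.
Year 2: ⌊$245,262 × 125%/6⌋ = $51,096. Book value $194,166.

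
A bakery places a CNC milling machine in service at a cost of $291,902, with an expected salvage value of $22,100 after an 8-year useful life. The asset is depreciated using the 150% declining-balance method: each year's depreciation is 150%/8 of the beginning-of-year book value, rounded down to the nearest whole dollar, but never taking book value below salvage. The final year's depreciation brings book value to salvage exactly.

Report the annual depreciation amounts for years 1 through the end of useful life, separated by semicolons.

$54,731; $44,469; $36,131; $29,357; $23,852; $19,380; $15,746; $46,136

Depreciable base = $291,902 − $22,100 = $269,802.
Year 1: ⌊$291,902 × 150%/8⌋ = $54,731. Book value $237,171.
Year 2: ⌊$237,171 × 150%/8⌋ = $44,469. Book value $192,702.
Year 3: ⌊$192,702 × 150%/8⌋ = $36,131. Book value $156,571.
Year 4: ⌊$156,571 × 150%/8⌋ = $29,357. Book value $127,214.
Year 5: ⌊$127,214 × 150%/8⌋ = $23,852. Book value $103,362.
Year 6: ⌊$103,362 × 150%/8⌋ = $19,380. Book value $83,982.
Year 7: ⌊$83,982 × 150%/8⌋ = $15,746. Book value $68,236.
Year 8 (final): $68,236 − $22,100 = $46,136. Book value $22,100.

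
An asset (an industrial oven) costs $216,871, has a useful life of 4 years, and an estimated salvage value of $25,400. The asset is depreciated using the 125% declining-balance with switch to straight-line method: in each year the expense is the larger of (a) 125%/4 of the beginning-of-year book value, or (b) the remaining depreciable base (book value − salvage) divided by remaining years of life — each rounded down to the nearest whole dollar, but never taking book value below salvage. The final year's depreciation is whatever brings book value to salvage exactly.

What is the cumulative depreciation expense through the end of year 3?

Depreciable base = $216,871 − $25,400 = $191,471.
Year 1: DB = ⌊$216,871 × 125%/4⌋ = $67,772; SL = ⌊$191,471/4⌋ = $47,867 → take DB $67,772. Book value $149,099.
Year 2: DB = ⌊$149,099 × 125%/4⌋ = $46,593; SL = ⌊$123,699/3⌋ = $41,233 → take DB $46,593. Book value $102,506.
Year 3: DB = ⌊$102,506 × 125%/4⌋ = $32,033; SL = ⌊$77,106/2⌋ = $38,553 → take SL $38,553. Book value $63,953.
Accumulated through year 3 = $216,871 − $63,953 = $152,918.

$152,918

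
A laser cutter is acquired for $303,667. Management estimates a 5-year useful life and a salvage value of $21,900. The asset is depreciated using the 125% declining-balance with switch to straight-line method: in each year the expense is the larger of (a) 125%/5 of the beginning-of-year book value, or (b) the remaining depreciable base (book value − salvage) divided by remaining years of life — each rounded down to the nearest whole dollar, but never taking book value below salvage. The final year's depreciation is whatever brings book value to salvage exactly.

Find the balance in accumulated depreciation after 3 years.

Depreciable base = $303,667 − $21,900 = $281,767.
Year 1: DB = ⌊$303,667 × 125%/5⌋ = $75,916; SL = ⌊$281,767/5⌋ = $56,353 → take DB $75,916. Book value $227,751.
Year 2: DB = ⌊$227,751 × 125%/5⌋ = $56,937; SL = ⌊$205,851/4⌋ = $51,462 → take DB $56,937. Book value $170,814.
Year 3: DB = ⌊$170,814 × 125%/5⌋ = $42,703; SL = ⌊$148,914/3⌋ = $49,638 → take SL $49,638. Book value $121,176.
Accumulated through year 3 = $303,667 − $121,176 = $182,491.

$182,491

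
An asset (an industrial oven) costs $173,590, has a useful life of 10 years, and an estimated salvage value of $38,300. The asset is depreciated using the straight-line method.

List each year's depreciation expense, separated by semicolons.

Depreciable base = $173,590 − $38,300 = $135,290.
Annual expense = $135,290 / 10 = $13,529.
End of year 1: book value $160,061.
End of year 2: book value $146,532.
End of year 3: book value $133,003.
End of year 4: book value $119,474.
End of year 5: book value $105,945.
End of year 6: book value $92,416.
End of year 7: book value $78,887.
End of year 8: book value $65,358.
End of year 9: book value $51,829.
End of year 10: book value $38,300.

$13,529; $13,529; $13,529; $13,529; $13,529; $13,529; $13,529; $13,529; $13,529; $13,529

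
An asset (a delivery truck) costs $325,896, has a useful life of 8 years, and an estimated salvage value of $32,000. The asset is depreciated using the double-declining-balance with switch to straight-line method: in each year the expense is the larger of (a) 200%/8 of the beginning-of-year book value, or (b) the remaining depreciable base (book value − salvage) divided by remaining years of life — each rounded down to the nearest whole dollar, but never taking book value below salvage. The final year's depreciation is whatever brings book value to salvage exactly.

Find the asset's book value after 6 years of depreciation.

$58,003

Depreciable base = $325,896 − $32,000 = $293,896.
Year 1: DB = ⌊$325,896 × 200%/8⌋ = $81,474; SL = ⌊$293,896/8⌋ = $36,737 → take DB $81,474. Book value $244,422.
Year 2: DB = ⌊$244,422 × 200%/8⌋ = $61,105; SL = ⌊$212,422/7⌋ = $30,346 → take DB $61,105. Book value $183,317.
Year 3: DB = ⌊$183,317 × 200%/8⌋ = $45,829; SL = ⌊$151,317/6⌋ = $25,219 → take DB $45,829. Book value $137,488.
Year 4: DB = ⌊$137,488 × 200%/8⌋ = $34,372; SL = ⌊$105,488/5⌋ = $21,097 → take DB $34,372. Book value $103,116.
Year 5: DB = ⌊$103,116 × 200%/8⌋ = $25,779; SL = ⌊$71,116/4⌋ = $17,779 → take DB $25,779. Book value $77,337.
Year 6: DB = ⌊$77,337 × 200%/8⌋ = $19,334; SL = ⌊$45,337/3⌋ = $15,112 → take DB $19,334. Book value $58,003.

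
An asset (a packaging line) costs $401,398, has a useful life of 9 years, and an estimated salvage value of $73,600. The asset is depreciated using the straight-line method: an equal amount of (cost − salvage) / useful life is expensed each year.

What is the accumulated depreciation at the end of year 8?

Depreciable base = $401,398 − $73,600 = $327,798.
Annual expense = $327,798 / 9 = $36,422.
End of year 1: book value $364,976.
End of year 2: book value $328,554.
End of year 3: book value $292,132.
End of year 4: book value $255,710.
End of year 5: book value $219,288.
End of year 6: book value $182,866.
End of year 7: book value $146,444.
End of year 8: book value $110,022.
Accumulated through year 8 = $401,398 − $110,022 = $291,376.

$291,376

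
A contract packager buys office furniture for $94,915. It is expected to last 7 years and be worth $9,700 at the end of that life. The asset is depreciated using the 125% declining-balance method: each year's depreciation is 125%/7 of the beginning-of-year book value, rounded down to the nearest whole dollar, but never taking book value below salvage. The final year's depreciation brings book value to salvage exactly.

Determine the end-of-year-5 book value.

Depreciable base = $94,915 − $9,700 = $85,215.
Year 1: ⌊$94,915 × 125%/7⌋ = $16,949. Book value $77,966.
Year 2: ⌊$77,966 × 125%/7⌋ = $13,922. Book value $64,044.
Year 3: ⌊$64,044 × 125%/7⌋ = $11,436. Book value $52,608.
Year 4: ⌊$52,608 × 125%/7⌋ = $9,394. Book value $43,214.
Year 5: ⌊$43,214 × 125%/7⌋ = $7,716. Book value $35,498.

$35,498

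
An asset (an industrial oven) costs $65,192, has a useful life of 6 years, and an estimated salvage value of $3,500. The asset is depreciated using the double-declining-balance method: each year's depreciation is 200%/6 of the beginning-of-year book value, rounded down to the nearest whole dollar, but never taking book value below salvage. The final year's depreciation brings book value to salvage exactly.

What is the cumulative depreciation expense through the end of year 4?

Depreciable base = $65,192 − $3,500 = $61,692.
Year 1: ⌊$65,192 × 200%/6⌋ = $21,730. Book value $43,462.
Year 2: ⌊$43,462 × 200%/6⌋ = $14,487. Book value $28,975.
Year 3: ⌊$28,975 × 200%/6⌋ = $9,658. Book value $19,317.
Year 4: ⌊$19,317 × 200%/6⌋ = $6,439. Book value $12,878.
Accumulated through year 4 = $65,192 − $12,878 = $52,314.

$52,314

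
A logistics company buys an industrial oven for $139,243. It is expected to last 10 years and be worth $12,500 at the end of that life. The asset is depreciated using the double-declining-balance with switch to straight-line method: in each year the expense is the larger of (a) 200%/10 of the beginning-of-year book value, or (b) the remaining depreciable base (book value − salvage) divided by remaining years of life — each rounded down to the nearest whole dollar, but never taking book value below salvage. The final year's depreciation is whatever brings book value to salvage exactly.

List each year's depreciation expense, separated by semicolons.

Depreciable base = $139,243 − $12,500 = $126,743.
Year 1: DB = ⌊$139,243 × 200%/10⌋ = $27,848; SL = ⌊$126,743/10⌋ = $12,674 → take DB $27,848. Book value $111,395.
Year 2: DB = ⌊$111,395 × 200%/10⌋ = $22,279; SL = ⌊$98,895/9⌋ = $10,988 → take DB $22,279. Book value $89,116.
Year 3: DB = ⌊$89,116 × 200%/10⌋ = $17,823; SL = ⌊$76,616/8⌋ = $9,577 → take DB $17,823. Book value $71,293.
Year 4: DB = ⌊$71,293 × 200%/10⌋ = $14,258; SL = ⌊$58,793/7⌋ = $8,399 → take DB $14,258. Book value $57,035.
Year 5: DB = ⌊$57,035 × 200%/10⌋ = $11,407; SL = ⌊$44,535/6⌋ = $7,422 → take DB $11,407. Book value $45,628.
Year 6: DB = ⌊$45,628 × 200%/10⌋ = $9,125; SL = ⌊$33,128/5⌋ = $6,625 → take DB $9,125. Book value $36,503.
Year 7: DB = ⌊$36,503 × 200%/10⌋ = $7,300; SL = ⌊$24,003/4⌋ = $6,000 → take DB $7,300. Book value $29,203.
Year 8: DB = ⌊$29,203 × 200%/10⌋ = $5,840; SL = ⌊$16,703/3⌋ = $5,567 → take DB $5,840. Book value $23,363.
Year 9: DB = ⌊$23,363 × 200%/10⌋ = $4,672; SL = ⌊$10,863/2⌋ = $5,431 → take SL $5,431. Book value $17,932.
Year 10 (final): $17,932 − $12,500 = $5,432. Book value $12,500.

$27,848; $22,279; $17,823; $14,258; $11,407; $9,125; $7,300; $5,840; $5,431; $5,432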